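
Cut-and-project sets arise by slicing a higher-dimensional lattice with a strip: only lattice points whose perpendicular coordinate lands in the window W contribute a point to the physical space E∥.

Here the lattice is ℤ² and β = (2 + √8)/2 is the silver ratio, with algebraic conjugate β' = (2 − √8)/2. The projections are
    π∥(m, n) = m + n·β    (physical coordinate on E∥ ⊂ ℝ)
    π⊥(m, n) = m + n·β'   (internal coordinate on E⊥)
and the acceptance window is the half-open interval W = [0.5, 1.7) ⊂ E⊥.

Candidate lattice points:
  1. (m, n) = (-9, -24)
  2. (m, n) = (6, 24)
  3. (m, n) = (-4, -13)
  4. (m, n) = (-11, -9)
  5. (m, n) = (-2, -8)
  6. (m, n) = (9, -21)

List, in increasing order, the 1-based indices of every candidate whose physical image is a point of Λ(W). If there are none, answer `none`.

1, 3, 5

β' = (2−√8)/2 ≈ -0.41421.
candidate 1: (m,n)=(-9,-24) → π∥ = -9-24·β ≈ -66.94113, π⊥ = -9-24·β' ≈ 0.94113 ∈ [0.5, 1.7) ⇒ IN Λ
candidate 2: (m,n)=(6,24) → π∥ = 6+24·β ≈ 63.94113, π⊥ = 6+24·β' ≈ -3.94113 ∉ [0.5, 1.7) ⇒ out
candidate 3: (m,n)=(-4,-13) → π∥ = -4-13·β ≈ -35.38478, π⊥ = -4-13·β' ≈ 1.38478 ∈ [0.5, 1.7) ⇒ IN Λ
candidate 4: (m,n)=(-11,-9) → π∥ = -11-9·β ≈ -32.72792, π⊥ = -11-9·β' ≈ -7.27208 ∉ [0.5, 1.7) ⇒ out
candidate 5: (m,n)=(-2,-8) → π∥ = -2-8·β ≈ -21.31371, π⊥ = -2-8·β' ≈ 1.31371 ∈ [0.5, 1.7) ⇒ IN Λ
candidate 6: (m,n)=(9,-21) → π∥ = 9-21·β ≈ -41.69848, π⊥ = 9-21·β' ≈ 17.69848 ∉ [0.5, 1.7) ⇒ out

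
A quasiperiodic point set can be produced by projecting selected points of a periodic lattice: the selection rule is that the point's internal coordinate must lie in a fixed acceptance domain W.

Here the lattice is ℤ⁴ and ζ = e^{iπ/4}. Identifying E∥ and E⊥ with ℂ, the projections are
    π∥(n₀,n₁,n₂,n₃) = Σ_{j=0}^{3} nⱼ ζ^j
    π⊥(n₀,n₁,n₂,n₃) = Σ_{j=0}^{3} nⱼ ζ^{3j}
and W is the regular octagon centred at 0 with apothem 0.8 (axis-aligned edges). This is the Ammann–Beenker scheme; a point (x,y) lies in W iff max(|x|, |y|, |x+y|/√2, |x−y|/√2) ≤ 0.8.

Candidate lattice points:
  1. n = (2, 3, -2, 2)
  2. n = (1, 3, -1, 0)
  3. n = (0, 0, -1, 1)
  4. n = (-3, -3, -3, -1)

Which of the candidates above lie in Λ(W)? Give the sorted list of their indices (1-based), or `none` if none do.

π⊥(n) = n₀ + n₁ζ³ + n₂ζ⁶ + n₃ζ⁹ where ζ = e^{iπ/4}.
candidate 1: n = (2, 3, -2, 2) → π⊥ ≈ (+1.292893, +5.535534); max(|x|,|y|,|x±y|/√2) = 5.535534 > 0.8 ⇒ ∉ W
candidate 2: n = (1, 3, -1, 0) → π⊥ ≈ (-1.121320, +3.121320); max(|x|,|y|,|x±y|/√2) = 3.121320 > 0.8 ⇒ ∉ W
candidate 3: n = (0, 0, -1, 1) → π⊥ ≈ (+0.707107, +1.707107); max(|x|,|y|,|x±y|/√2) = 1.707107 > 0.8 ⇒ ∉ W
candidate 4: n = (-3, -3, -3, -1) → π⊥ ≈ (-1.585786, +0.171573); max(|x|,|y|,|x±y|/√2) = 1.585786 > 0.8 ⇒ ∉ W

none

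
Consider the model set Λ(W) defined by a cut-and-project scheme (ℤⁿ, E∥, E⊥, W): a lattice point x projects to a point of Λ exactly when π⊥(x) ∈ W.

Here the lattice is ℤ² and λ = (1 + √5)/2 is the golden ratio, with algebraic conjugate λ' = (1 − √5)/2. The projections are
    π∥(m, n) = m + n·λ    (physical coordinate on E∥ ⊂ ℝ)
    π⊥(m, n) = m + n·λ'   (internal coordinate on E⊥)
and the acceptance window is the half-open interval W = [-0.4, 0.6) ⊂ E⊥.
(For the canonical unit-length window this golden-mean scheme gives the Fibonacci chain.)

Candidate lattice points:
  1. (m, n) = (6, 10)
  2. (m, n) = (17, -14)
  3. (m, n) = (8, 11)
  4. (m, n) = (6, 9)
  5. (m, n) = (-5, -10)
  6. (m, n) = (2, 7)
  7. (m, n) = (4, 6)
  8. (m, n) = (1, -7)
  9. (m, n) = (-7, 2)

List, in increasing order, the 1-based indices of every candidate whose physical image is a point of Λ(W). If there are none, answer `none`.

1, 4, 7

Numerically λ ≈ 1.61803 and λ' = −1/λ ≈ -0.61803.
[1] lift (6,10): star map gives -0.18034; window check -0.4 ≤ -0.18034 < 0.6 is true → IN Λ
[2] lift (17,-14): star map gives 25.65248; window check -0.4 ≤ 25.65248 < 0.6 is false → out
[3] lift (8,11): star map gives 1.20163; window check -0.4 ≤ 1.20163 < 0.6 is false → out
[4] lift (6,9): star map gives 0.43769; window check -0.4 ≤ 0.43769 < 0.6 is true → IN Λ
[5] lift (-5,-10): star map gives 1.18034; window check -0.4 ≤ 1.18034 < 0.6 is false → out
[6] lift (2,7): star map gives -2.32624; window check -0.4 ≤ -2.32624 < 0.6 is false → out
[7] lift (4,6): star map gives 0.29180; window check -0.4 ≤ 0.29180 < 0.6 is true → IN Λ
[8] lift (1,-7): star map gives 5.32624; window check -0.4 ≤ 5.32624 < 0.6 is false → out
[9] lift (-7,2): star map gives -8.23607; window check -0.4 ≤ -8.23607 < 0.6 is false → out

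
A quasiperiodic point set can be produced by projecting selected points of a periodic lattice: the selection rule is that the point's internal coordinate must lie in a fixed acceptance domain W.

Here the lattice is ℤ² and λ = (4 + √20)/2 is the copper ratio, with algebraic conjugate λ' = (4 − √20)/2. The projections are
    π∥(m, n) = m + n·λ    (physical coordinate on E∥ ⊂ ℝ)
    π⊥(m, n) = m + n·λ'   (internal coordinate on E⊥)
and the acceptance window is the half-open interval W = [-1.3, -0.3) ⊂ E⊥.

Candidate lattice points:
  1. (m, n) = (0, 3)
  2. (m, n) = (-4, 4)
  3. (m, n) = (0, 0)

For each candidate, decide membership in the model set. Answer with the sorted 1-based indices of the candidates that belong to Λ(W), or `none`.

Compute λ' = (4−√20)/2 = -0.236068, so π⊥(m,n) = m -0.236068·n.
#1 (0,3): internal coord 0 + (3)·λ' = -0.708204; -0.708204 ∈ [-1.3, -0.3) → IN Λ
#2 (-4,4): internal coord -4 + (4)·λ' = -4.944272; -4.944272 ∉ [-1.3, -0.3) → out
#3 (0,0): internal coord 0 + (0)·λ' = +0.000000; +0.000000 ∉ [-1.3, -0.3) → out

1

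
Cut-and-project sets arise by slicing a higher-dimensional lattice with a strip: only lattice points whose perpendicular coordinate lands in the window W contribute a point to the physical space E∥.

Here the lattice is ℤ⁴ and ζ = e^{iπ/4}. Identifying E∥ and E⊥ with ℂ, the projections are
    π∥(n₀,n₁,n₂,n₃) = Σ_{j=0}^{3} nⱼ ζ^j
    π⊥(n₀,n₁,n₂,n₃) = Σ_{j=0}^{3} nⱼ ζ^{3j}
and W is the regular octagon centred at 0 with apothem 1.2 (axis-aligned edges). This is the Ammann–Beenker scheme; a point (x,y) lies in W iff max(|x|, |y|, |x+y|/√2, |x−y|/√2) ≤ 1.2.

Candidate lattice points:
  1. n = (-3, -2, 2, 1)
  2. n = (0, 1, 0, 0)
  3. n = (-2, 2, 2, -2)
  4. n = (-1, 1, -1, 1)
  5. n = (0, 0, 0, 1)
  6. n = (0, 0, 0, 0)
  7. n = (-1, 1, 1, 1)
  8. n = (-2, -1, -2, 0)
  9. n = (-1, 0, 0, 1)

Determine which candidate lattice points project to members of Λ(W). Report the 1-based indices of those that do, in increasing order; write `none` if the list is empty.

π⊥(n) = n₀ + n₁ζ³ + n₂ζ⁶ + n₃ζ⁹ where ζ = e^{iπ/4}.
candidate 1: n = (-3, -2, 2, 1) → π⊥ ≈ (-0.878680, -2.707107); max(|x|,|y|,|x±y|/√2) = 2.707107 > 1.2 ⇒ ∉ W
candidate 2: n = (0, 1, 0, 0) → π⊥ ≈ (-0.707107, +0.707107); max(|x|,|y|,|x±y|/√2) = 1.000000 ≤ 1.2 ⇒ ∈ W
candidate 3: n = (-2, 2, 2, -2) → π⊥ ≈ (-4.828427, -2.000000); max(|x|,|y|,|x±y|/√2) = 4.828427 > 1.2 ⇒ ∉ W
candidate 4: n = (-1, 1, -1, 1) → π⊥ ≈ (-1.000000, +2.414214); max(|x|,|y|,|x±y|/√2) = 2.414214 > 1.2 ⇒ ∉ W
candidate 5: n = (0, 0, 0, 1) → π⊥ ≈ (+0.707107, +0.707107); max(|x|,|y|,|x±y|/√2) = 1.000000 ≤ 1.2 ⇒ ∈ W
candidate 6: n = (0, 0, 0, 0) → π⊥ ≈ (+0.000000, +0.000000); max(|x|,|y|,|x±y|/√2) = 0.000000 ≤ 1.2 ⇒ ∈ W
candidate 7: n = (-1, 1, 1, 1) → π⊥ ≈ (-1.000000, +0.414214); max(|x|,|y|,|x±y|/√2) = 1.000000 ≤ 1.2 ⇒ ∈ W
candidate 8: n = (-2, -1, -2, 0) → π⊥ ≈ (-1.292893, +1.292893); max(|x|,|y|,|x±y|/√2) = 1.828427 > 1.2 ⇒ ∉ W
candidate 9: n = (-1, 0, 0, 1) → π⊥ ≈ (-0.292893, +0.707107); max(|x|,|y|,|x±y|/√2) = 0.707107 ≤ 1.2 ⇒ ∈ W

2, 5, 6, 7, 9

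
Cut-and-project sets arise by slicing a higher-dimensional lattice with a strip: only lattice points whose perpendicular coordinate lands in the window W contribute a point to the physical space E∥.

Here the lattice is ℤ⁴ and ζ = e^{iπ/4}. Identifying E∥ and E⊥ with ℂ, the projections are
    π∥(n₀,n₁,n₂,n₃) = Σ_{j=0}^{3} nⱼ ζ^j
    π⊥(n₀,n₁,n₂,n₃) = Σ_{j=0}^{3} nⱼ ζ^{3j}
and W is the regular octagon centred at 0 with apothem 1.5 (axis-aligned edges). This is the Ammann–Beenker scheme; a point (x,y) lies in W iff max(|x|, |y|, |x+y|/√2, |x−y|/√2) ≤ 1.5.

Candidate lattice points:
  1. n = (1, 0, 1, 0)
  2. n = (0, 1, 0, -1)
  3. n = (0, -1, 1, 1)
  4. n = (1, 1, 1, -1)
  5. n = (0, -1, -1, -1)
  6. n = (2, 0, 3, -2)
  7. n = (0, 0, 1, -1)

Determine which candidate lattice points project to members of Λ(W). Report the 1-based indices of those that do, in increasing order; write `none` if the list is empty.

With ζ = e^{iπ/4} the internal vectors are ζ^0,ζ^3,ζ^6,ζ^9.
candidate 1: n = (1, 0, 1, 0) → π⊥ ≈ (+1.000000, -1.000000); max(|x|,|y|,|x±y|/√2) = 1.414214 ≤ 1.5 ⇒ ∈ W
candidate 2: n = (0, 1, 0, -1) → π⊥ ≈ (-1.414214, +0.000000); max(|x|,|y|,|x±y|/√2) = 1.414214 ≤ 1.5 ⇒ ∈ W
candidate 3: n = (0, -1, 1, 1) → π⊥ ≈ (+1.414214, -1.000000); max(|x|,|y|,|x±y|/√2) = 1.707107 > 1.5 ⇒ ∉ W
candidate 4: n = (1, 1, 1, -1) → π⊥ ≈ (-0.414214, -1.000000); max(|x|,|y|,|x±y|/√2) = 1.000000 ≤ 1.5 ⇒ ∈ W
candidate 5: n = (0, -1, -1, -1) → π⊥ ≈ (+0.000000, -0.414214); max(|x|,|y|,|x±y|/√2) = 0.414214 ≤ 1.5 ⇒ ∈ W
candidate 6: n = (2, 0, 3, -2) → π⊥ ≈ (+0.585786, -4.414214); max(|x|,|y|,|x±y|/√2) = 4.414214 > 1.5 ⇒ ∉ W
candidate 7: n = (0, 0, 1, -1) → π⊥ ≈ (-0.707107, -1.707107); max(|x|,|y|,|x±y|/√2) = 1.707107 > 1.5 ⇒ ∉ W

1, 2, 4, 5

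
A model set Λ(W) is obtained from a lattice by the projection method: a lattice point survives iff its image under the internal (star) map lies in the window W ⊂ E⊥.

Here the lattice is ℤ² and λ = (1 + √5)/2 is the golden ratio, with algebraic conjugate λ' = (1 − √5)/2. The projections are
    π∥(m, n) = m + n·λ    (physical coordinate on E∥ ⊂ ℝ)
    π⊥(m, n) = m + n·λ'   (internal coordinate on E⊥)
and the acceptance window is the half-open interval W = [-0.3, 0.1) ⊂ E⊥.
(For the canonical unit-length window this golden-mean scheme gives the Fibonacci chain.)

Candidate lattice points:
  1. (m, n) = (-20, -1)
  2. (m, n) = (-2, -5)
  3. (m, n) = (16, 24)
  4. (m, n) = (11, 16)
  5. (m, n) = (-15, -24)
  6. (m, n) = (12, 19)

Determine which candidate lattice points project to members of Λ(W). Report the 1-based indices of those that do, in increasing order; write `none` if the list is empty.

5

Compute λ' = (1−√5)/2 = -0.618034, so π⊥(m,n) = m -0.618034·n.
#1 (-20,-1): internal coord -20 + (-1)·λ' = -19.381966; -19.381966 ∉ [-0.3, 0.1) → out
#2 (-2,-5): internal coord -2 + (-5)·λ' = +1.090170; +1.090170 ∉ [-0.3, 0.1) → out
#3 (16,24): internal coord 16 + (24)·λ' = +1.167184; +1.167184 ∉ [-0.3, 0.1) → out
#4 (11,16): internal coord 11 + (16)·λ' = +1.111456; +1.111456 ∉ [-0.3, 0.1) → out
#5 (-15,-24): internal coord -15 + (-24)·λ' = -0.167184; -0.167184 ∈ [-0.3, 0.1) → IN Λ
#6 (12,19): internal coord 12 + (19)·λ' = +0.257354; +0.257354 ∉ [-0.3, 0.1) → out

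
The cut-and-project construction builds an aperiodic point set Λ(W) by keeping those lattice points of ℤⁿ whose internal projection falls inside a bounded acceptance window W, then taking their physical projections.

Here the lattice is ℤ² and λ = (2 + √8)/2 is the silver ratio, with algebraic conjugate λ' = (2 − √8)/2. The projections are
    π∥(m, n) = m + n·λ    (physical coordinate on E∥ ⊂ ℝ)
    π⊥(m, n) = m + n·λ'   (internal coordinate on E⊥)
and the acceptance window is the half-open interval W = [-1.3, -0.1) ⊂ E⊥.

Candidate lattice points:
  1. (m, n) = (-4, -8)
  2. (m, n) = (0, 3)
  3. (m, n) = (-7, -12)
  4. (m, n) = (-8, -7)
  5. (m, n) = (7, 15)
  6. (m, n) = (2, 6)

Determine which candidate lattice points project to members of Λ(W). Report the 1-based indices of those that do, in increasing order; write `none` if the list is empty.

Numerically λ ≈ 2.41421 and λ' = −1/λ ≈ -0.41421.
[1] lift (-4,-8): star map gives -0.68629; window check -1.3 ≤ -0.68629 < -0.1 is true → IN Λ
[2] lift (0,3): star map gives -1.24264; window check -1.3 ≤ -1.24264 < -0.1 is true → IN Λ
[3] lift (-7,-12): star map gives -2.02944; window check -1.3 ≤ -2.02944 < -0.1 is false → out
[4] lift (-8,-7): star map gives -5.10051; window check -1.3 ≤ -5.10051 < -0.1 is false → out
[5] lift (7,15): star map gives 0.78680; window check -1.3 ≤ 0.78680 < -0.1 is false → out
[6] lift (2,6): star map gives -0.48528; window check -1.3 ≤ -0.48528 < -0.1 is true → IN Λ

1, 2, 6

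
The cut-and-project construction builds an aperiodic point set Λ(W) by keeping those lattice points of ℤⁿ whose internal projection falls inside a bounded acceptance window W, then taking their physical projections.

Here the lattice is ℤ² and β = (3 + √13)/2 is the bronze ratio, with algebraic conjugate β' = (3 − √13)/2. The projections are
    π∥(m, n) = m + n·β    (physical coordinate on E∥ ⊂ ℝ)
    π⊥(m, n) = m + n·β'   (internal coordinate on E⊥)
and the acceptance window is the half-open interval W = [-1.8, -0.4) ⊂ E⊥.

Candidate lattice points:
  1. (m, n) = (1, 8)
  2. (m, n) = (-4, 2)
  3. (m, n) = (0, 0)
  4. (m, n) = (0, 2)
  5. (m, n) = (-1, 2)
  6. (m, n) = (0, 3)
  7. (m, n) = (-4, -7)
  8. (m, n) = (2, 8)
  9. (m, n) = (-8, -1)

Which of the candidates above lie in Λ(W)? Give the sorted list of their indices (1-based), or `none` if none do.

1, 4, 5, 6, 8

Numerically β ≈ 3.30278 and β' = −1/β ≈ -0.30278.
candidate 1: (m,n)=(1,8) → π∥ = 1+8·β ≈ 27.42221, π⊥ = 1+8·β' ≈ -1.42221 ∈ [-1.8, -0.4) ⇒ IN Λ
candidate 2: (m,n)=(-4,2) → π∥ = -4+2·β ≈ 2.60555, π⊥ = -4+2·β' ≈ -4.60555 ∉ [-1.8, -0.4) ⇒ out
candidate 3: (m,n)=(0,0) → π∥ = 0+0·β ≈ 0.00000, π⊥ = 0+0·β' ≈ 0.00000 ∉ [-1.8, -0.4) ⇒ out
candidate 4: (m,n)=(0,2) → π∥ = 0+2·β ≈ 6.60555, π⊥ = 0+2·β' ≈ -0.60555 ∈ [-1.8, -0.4) ⇒ IN Λ
candidate 5: (m,n)=(-1,2) → π∥ = -1+2·β ≈ 5.60555, π⊥ = -1+2·β' ≈ -1.60555 ∈ [-1.8, -0.4) ⇒ IN Λ
candidate 6: (m,n)=(0,3) → π∥ = 0+3·β ≈ 9.90833, π⊥ = 0+3·β' ≈ -0.90833 ∈ [-1.8, -0.4) ⇒ IN Λ
candidate 7: (m,n)=(-4,-7) → π∥ = -4-7·β ≈ -27.11943, π⊥ = -4-7·β' ≈ -1.88057 ∉ [-1.8, -0.4) ⇒ out
candidate 8: (m,n)=(2,8) → π∥ = 2+8·β ≈ 28.42221, π⊥ = 2+8·β' ≈ -0.42221 ∈ [-1.8, -0.4) ⇒ IN Λ
candidate 9: (m,n)=(-8,-1) → π∥ = -8-1·β ≈ -11.30278, π⊥ = -8-1·β' ≈ -7.69722 ∉ [-1.8, -0.4) ⇒ out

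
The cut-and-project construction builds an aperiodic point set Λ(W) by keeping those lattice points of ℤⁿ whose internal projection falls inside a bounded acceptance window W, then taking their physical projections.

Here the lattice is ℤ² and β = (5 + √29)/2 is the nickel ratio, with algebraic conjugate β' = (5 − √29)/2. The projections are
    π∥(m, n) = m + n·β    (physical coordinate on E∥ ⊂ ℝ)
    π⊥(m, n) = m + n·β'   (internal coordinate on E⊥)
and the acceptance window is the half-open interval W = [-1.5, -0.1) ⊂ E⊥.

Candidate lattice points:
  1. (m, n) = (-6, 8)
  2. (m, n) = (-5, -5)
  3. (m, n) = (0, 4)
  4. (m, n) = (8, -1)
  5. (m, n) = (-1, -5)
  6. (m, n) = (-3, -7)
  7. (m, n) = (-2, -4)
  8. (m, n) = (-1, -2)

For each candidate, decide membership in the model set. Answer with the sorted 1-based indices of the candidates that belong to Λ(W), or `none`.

β' = (5−√29)/2 ≈ -0.1926.
[1] lift (-6,8): star map gives -7.5407; window check -1.5 ≤ -7.5407 < -0.1 is false → out
[2] lift (-5,-5): star map gives -4.0371; window check -1.5 ≤ -4.0371 < -0.1 is false → out
[3] lift (0,4): star map gives -0.7703; window check -1.5 ≤ -0.7703 < -0.1 is true → IN Λ
[4] lift (8,-1): star map gives 8.1926; window check -1.5 ≤ 8.1926 < -0.1 is false → out
[5] lift (-1,-5): star map gives -0.0371; window check -1.5 ≤ -0.0371 < -0.1 is false → out
[6] lift (-3,-7): star map gives -1.6519; window check -1.5 ≤ -1.6519 < -0.1 is false → out
[7] lift (-2,-4): star map gives -1.2297; window check -1.5 ≤ -1.2297 < -0.1 is true → IN Λ
[8] lift (-1,-2): star map gives -0.6148; window check -1.5 ≤ -0.6148 < -0.1 is true → IN Λ

3, 7, 8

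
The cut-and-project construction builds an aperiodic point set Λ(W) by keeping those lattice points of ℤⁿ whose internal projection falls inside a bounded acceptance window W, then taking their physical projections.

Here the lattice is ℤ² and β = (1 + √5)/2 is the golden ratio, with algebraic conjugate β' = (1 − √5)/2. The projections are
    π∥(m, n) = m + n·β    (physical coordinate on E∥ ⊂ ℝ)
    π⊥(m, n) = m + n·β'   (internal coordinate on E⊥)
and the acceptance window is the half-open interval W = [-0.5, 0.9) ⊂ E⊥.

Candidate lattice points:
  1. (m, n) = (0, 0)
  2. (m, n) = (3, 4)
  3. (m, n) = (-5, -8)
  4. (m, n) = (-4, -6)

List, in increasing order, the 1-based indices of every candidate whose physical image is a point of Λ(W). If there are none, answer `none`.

β' = (1−√5)/2 ≈ -0.61803.
candidate 1: (m,n)=(0,0) → π∥ = 0+0·β ≈ 0.00000, π⊥ = 0+0·β' ≈ 0.00000 ∈ [-0.5, 0.9) ⇒ IN Λ
candidate 2: (m,n)=(3,4) → π∥ = 3+4·β ≈ 9.47214, π⊥ = 3+4·β' ≈ 0.52786 ∈ [-0.5, 0.9) ⇒ IN Λ
candidate 3: (m,n)=(-5,-8) → π∥ = -5-8·β ≈ -17.94427, π⊥ = -5-8·β' ≈ -0.05573 ∈ [-0.5, 0.9) ⇒ IN Λ
candidate 4: (m,n)=(-4,-6) → π∥ = -4-6·β ≈ -13.70820, π⊥ = -4-6·β' ≈ -0.29180 ∈ [-0.5, 0.9) ⇒ IN Λ

1, 2, 3, 4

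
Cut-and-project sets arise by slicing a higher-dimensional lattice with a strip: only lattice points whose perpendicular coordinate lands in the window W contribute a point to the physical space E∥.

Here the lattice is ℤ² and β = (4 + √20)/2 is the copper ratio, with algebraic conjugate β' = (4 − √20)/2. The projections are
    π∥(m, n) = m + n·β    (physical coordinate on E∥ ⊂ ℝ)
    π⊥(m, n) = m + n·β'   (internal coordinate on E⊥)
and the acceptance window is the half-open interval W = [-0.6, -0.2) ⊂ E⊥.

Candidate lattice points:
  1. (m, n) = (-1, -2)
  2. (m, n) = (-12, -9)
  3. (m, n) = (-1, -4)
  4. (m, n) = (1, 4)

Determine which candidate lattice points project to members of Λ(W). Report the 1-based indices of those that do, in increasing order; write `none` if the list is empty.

Compute β' = (4−√20)/2 = -0.236068, so π⊥(m,n) = m -0.236068·n.
#1 (-1,-2): internal coord -1 + (-2)·β' = -0.527864; -0.527864 ∈ [-0.6, -0.2) → IN Λ
#2 (-12,-9): internal coord -12 + (-9)·β' = -9.875388; -9.875388 ∉ [-0.6, -0.2) → out
#3 (-1,-4): internal coord -1 + (-4)·β' = -0.055728; -0.055728 ∉ [-0.6, -0.2) → out
#4 (1,4): internal coord 1 + (4)·β' = +0.055728; +0.055728 ∉ [-0.6, -0.2) → out

1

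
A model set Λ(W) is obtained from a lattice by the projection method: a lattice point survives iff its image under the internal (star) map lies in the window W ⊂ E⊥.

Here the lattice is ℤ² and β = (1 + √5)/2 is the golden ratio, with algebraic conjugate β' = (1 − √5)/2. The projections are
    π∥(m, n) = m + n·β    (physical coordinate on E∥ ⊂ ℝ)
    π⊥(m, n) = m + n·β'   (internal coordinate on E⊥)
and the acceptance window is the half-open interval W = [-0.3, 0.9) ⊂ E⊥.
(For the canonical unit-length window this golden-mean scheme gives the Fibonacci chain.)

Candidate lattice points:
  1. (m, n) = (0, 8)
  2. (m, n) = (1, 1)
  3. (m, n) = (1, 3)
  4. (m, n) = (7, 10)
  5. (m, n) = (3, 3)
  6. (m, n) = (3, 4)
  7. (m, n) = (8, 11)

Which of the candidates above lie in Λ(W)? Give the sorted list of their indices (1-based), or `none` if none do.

Compute β' = (1−√5)/2 = -0.61803, so π⊥(m,n) = m -0.61803·n.
candidate 1: (m,n)=(0,8) → π∥ = 0+8·β ≈ 12.94427, π⊥ = 0+8·β' ≈ -4.94427 ∉ [-0.3, 0.9) ⇒ out
candidate 2: (m,n)=(1,1) → π∥ = 1+1·β ≈ 2.61803, π⊥ = 1+1·β' ≈ 0.38197 ∈ [-0.3, 0.9) ⇒ IN Λ
candidate 3: (m,n)=(1,3) → π∥ = 1+3·β ≈ 5.85410, π⊥ = 1+3·β' ≈ -0.85410 ∉ [-0.3, 0.9) ⇒ out
candidate 4: (m,n)=(7,10) → π∥ = 7+10·β ≈ 23.18034, π⊥ = 7+10·β' ≈ 0.81966 ∈ [-0.3, 0.9) ⇒ IN Λ
candidate 5: (m,n)=(3,3) → π∥ = 3+3·β ≈ 7.85410, π⊥ = 3+3·β' ≈ 1.14590 ∉ [-0.3, 0.9) ⇒ out
candidate 6: (m,n)=(3,4) → π∥ = 3+4·β ≈ 9.47214, π⊥ = 3+4·β' ≈ 0.52786 ∈ [-0.3, 0.9) ⇒ IN Λ
candidate 7: (m,n)=(8,11) → π∥ = 8+11·β ≈ 25.79837, π⊥ = 8+11·β' ≈ 1.20163 ∉ [-0.3, 0.9) ⇒ out

2, 4, 6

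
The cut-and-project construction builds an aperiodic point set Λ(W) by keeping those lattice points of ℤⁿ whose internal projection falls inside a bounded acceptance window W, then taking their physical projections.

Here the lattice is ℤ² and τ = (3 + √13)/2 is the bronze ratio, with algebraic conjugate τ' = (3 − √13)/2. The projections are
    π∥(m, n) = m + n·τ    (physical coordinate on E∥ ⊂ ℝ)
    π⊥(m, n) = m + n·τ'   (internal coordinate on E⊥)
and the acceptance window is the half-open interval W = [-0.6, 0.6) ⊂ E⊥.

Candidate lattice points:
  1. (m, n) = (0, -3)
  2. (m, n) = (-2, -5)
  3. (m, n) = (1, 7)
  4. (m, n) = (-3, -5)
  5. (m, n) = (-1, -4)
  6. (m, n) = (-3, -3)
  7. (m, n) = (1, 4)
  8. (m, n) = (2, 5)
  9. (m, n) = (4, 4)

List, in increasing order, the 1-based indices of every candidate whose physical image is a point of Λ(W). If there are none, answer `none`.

Numerically τ ≈ 3.302776 and τ' = −1/τ ≈ -0.302776.
[1] lift (0,-3): star map gives 0.908327; window check -0.6 ≤ 0.908327 < 0.6 is false → out
[2] lift (-2,-5): star map gives -0.486122; window check -0.6 ≤ -0.486122 < 0.6 is true → IN Λ
[3] lift (1,7): star map gives -1.119429; window check -0.6 ≤ -1.119429 < 0.6 is false → out
[4] lift (-3,-5): star map gives -1.486122; window check -0.6 ≤ -1.486122 < 0.6 is false → out
[5] lift (-1,-4): star map gives 0.211103; window check -0.6 ≤ 0.211103 < 0.6 is true → IN Λ
[6] lift (-3,-3): star map gives -2.091673; window check -0.6 ≤ -2.091673 < 0.6 is false → out
[7] lift (1,4): star map gives -0.211103; window check -0.6 ≤ -0.211103 < 0.6 is true → IN Λ
[8] lift (2,5): star map gives 0.486122; window check -0.6 ≤ 0.486122 < 0.6 is true → IN Λ
[9] lift (4,4): star map gives 2.788897; window check -0.6 ≤ 2.788897 < 0.6 is false → out

2, 5, 7, 8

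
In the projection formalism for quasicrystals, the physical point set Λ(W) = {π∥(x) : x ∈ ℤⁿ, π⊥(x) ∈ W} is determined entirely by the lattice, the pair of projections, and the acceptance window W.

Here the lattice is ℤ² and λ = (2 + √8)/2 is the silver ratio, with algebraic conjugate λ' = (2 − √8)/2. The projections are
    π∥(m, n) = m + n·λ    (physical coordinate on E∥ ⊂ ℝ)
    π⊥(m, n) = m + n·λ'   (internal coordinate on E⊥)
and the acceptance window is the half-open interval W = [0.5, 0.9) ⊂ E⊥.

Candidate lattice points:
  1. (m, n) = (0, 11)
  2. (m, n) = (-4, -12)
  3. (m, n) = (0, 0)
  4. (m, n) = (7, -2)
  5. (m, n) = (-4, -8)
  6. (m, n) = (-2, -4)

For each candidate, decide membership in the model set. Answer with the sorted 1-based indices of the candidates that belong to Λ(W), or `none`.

Numerically λ ≈ 2.41421 and λ' = −1/λ ≈ -0.41421.
[1] lift (0,11): star map gives -4.55635; window check 0.5 ≤ -4.55635 < 0.9 is false → out
[2] lift (-4,-12): star map gives 0.97056; window check 0.5 ≤ 0.97056 < 0.9 is false → out
[3] lift (0,0): star map gives 0.00000; window check 0.5 ≤ 0.00000 < 0.9 is false → out
[4] lift (7,-2): star map gives 7.82843; window check 0.5 ≤ 7.82843 < 0.9 is false → out
[5] lift (-4,-8): star map gives -0.68629; window check 0.5 ≤ -0.68629 < 0.9 is false → out
[6] lift (-2,-4): star map gives -0.34315; window check 0.5 ≤ -0.34315 < 0.9 is false → out

none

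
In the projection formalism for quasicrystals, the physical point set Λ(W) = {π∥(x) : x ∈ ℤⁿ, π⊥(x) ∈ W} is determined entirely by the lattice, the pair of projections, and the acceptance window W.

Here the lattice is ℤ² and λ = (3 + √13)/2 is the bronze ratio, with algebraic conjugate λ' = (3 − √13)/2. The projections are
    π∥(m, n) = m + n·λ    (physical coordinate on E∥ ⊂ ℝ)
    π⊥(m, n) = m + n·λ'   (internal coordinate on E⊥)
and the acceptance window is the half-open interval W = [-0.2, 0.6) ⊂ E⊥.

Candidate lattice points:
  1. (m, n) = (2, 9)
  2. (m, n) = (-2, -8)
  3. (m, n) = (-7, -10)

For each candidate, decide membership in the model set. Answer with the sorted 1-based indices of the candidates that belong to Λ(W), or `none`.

2

λ' = (3−√13)/2 ≈ -0.302776.
#1 (2,9): internal coord 2 + (9)·λ' = -0.724981; -0.724981 ∉ [-0.2, 0.6) → out
#2 (-2,-8): internal coord -2 + (-8)·λ' = +0.422205; +0.422205 ∈ [-0.2, 0.6) → IN Λ
#3 (-7,-10): internal coord -7 + (-10)·λ' = -3.972244; -3.972244 ∉ [-0.2, 0.6) → out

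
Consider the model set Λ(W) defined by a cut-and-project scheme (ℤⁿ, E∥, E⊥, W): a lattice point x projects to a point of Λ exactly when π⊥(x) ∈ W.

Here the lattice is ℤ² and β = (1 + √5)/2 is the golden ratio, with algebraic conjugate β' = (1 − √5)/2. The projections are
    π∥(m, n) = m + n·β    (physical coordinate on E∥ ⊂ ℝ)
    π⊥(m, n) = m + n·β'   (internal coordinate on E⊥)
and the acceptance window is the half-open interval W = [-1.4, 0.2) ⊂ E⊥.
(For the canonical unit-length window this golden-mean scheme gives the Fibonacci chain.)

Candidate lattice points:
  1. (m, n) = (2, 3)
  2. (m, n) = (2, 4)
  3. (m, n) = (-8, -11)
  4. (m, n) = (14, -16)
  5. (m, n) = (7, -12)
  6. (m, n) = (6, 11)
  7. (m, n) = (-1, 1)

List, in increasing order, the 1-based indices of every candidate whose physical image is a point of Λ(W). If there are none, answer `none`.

Compute β' = (1−√5)/2 = -0.61803, so π⊥(m,n) = m -0.61803·n.
#1 (2,3): internal coord 2 + (3)·β' = +0.14590; +0.14590 ∈ [-1.4, 0.2) → IN Λ
#2 (2,4): internal coord 2 + (4)·β' = -0.47214; -0.47214 ∈ [-1.4, 0.2) → IN Λ
#3 (-8,-11): internal coord -8 + (-11)·β' = -1.20163; -1.20163 ∈ [-1.4, 0.2) → IN Λ
#4 (14,-16): internal coord 14 + (-16)·β' = +23.88854; +23.88854 ∉ [-1.4, 0.2) → out
#5 (7,-12): internal coord 7 + (-12)·β' = +14.41641; +14.41641 ∉ [-1.4, 0.2) → out
#6 (6,11): internal coord 6 + (11)·β' = -0.79837; -0.79837 ∈ [-1.4, 0.2) → IN Λ
#7 (-1,1): internal coord -1 + (1)·β' = -1.61803; -1.61803 ∉ [-1.4, 0.2) → out

1, 2, 3, 6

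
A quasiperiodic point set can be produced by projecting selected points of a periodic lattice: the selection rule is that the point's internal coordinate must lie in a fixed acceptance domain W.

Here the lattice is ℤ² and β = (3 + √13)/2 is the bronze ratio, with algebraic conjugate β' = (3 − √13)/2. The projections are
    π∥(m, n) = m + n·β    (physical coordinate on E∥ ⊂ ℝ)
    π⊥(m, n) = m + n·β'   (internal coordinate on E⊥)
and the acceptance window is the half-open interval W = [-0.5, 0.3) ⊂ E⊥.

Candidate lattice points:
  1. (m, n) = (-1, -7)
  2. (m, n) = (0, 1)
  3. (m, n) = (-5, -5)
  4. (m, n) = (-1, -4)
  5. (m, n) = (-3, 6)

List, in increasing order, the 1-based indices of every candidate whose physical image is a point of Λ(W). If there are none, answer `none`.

2, 4

Compute β' = (3−√13)/2 = -0.302776, so π⊥(m,n) = m -0.302776·n.
[1] lift (-1,-7): star map gives 1.119429; window check -0.5 ≤ 1.119429 < 0.3 is false → out
[2] lift (0,1): star map gives -0.302776; window check -0.5 ≤ -0.302776 < 0.3 is true → IN Λ
[3] lift (-5,-5): star map gives -3.486122; window check -0.5 ≤ -3.486122 < 0.3 is false → out
[4] lift (-1,-4): star map gives 0.211103; window check -0.5 ≤ 0.211103 < 0.3 is true → IN Λ
[5] lift (-3,6): star map gives -4.816654; window check -0.5 ≤ -4.816654 < 0.3 is false → out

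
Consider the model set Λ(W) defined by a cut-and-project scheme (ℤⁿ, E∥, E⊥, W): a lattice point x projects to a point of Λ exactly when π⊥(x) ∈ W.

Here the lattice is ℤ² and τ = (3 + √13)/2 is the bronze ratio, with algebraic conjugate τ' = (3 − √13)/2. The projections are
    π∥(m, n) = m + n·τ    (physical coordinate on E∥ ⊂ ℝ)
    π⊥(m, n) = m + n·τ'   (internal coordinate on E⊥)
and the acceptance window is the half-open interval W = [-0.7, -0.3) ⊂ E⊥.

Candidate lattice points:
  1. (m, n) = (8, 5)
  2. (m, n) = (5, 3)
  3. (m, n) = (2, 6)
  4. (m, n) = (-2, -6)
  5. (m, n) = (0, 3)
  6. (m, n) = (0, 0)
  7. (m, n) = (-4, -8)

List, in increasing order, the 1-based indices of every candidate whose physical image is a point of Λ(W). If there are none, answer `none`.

Compute τ' = (3−√13)/2 = -0.3028, so π⊥(m,n) = m -0.3028·n.
#1 (8,5): internal coord 8 + (5)·τ' = +6.4861; +6.4861 ∉ [-0.7, -0.3) → out
#2 (5,3): internal coord 5 + (3)·τ' = +4.0917; +4.0917 ∉ [-0.7, -0.3) → out
#3 (2,6): internal coord 2 + (6)·τ' = +0.1833; +0.1833 ∉ [-0.7, -0.3) → out
#4 (-2,-6): internal coord -2 + (-6)·τ' = -0.1833; -0.1833 ∉ [-0.7, -0.3) → out
#5 (0,3): internal coord 0 + (3)·τ' = -0.9083; -0.9083 ∉ [-0.7, -0.3) → out
#6 (0,0): internal coord 0 + (0)·τ' = +0.0000; +0.0000 ∉ [-0.7, -0.3) → out
#7 (-4,-8): internal coord -4 + (-8)·τ' = -1.5778; -1.5778 ∉ [-0.7, -0.3) → out

none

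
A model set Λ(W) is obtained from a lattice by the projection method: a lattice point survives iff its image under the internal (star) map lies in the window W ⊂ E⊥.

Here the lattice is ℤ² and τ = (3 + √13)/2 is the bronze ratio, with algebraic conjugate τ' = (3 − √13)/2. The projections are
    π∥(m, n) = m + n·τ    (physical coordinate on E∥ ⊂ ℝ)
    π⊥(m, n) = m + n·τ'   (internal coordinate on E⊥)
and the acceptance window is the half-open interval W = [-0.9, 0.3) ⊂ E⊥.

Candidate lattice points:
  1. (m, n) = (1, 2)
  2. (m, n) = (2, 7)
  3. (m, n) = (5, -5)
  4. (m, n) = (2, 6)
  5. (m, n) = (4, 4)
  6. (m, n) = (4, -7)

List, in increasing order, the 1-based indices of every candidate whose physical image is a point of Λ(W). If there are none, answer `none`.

Compute τ' = (3−√13)/2 = -0.302776, so π⊥(m,n) = m -0.302776·n.
candidate 1: (m,n)=(1,2) → π∥ = 1+2·τ ≈ 7.605551, π⊥ = 1+2·τ' ≈ 0.394449 ∉ [-0.9, 0.3) ⇒ out
candidate 2: (m,n)=(2,7) → π∥ = 2+7·τ ≈ 25.119429, π⊥ = 2+7·τ' ≈ -0.119429 ∈ [-0.9, 0.3) ⇒ IN Λ
candidate 3: (m,n)=(5,-5) → π∥ = 5-5·τ ≈ -11.513878, π⊥ = 5-5·τ' ≈ 6.513878 ∉ [-0.9, 0.3) ⇒ out
candidate 4: (m,n)=(2,6) → π∥ = 2+6·τ ≈ 21.816654, π⊥ = 2+6·τ' ≈ 0.183346 ∈ [-0.9, 0.3) ⇒ IN Λ
candidate 5: (m,n)=(4,4) → π∥ = 4+4·τ ≈ 17.211103, π⊥ = 4+4·τ' ≈ 2.788897 ∉ [-0.9, 0.3) ⇒ out
candidate 6: (m,n)=(4,-7) → π∥ = 4-7·τ ≈ -19.119429, π⊥ = 4-7·τ' ≈ 6.119429 ∉ [-0.9, 0.3) ⇒ out

2, 4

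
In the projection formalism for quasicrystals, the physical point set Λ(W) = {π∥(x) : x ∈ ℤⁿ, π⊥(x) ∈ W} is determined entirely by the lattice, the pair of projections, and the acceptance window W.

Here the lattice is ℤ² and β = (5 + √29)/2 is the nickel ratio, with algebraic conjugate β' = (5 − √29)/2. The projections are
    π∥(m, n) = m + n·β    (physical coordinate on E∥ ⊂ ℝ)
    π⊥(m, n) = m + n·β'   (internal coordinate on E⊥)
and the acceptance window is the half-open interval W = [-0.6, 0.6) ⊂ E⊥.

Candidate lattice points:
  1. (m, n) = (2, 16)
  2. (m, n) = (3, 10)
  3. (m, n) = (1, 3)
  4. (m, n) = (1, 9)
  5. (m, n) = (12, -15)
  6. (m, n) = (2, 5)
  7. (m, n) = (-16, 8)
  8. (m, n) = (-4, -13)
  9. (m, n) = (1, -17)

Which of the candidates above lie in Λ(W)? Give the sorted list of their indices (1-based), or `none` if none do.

Numerically β ≈ 5.19258 and β' = −1/β ≈ -0.19258.
[1] lift (2,16): star map gives -1.08132; window check -0.6 ≤ -1.08132 < 0.6 is false → out
[2] lift (3,10): star map gives 1.07418; window check -0.6 ≤ 1.07418 < 0.6 is false → out
[3] lift (1,3): star map gives 0.42225; window check -0.6 ≤ 0.42225 < 0.6 is true → IN Λ
[4] lift (1,9): star map gives -0.73324; window check -0.6 ≤ -0.73324 < 0.6 is false → out
[5] lift (12,-15): star map gives 14.88874; window check -0.6 ≤ 14.88874 < 0.6 is false → out
[6] lift (2,5): star map gives 1.03709; window check -0.6 ≤ 1.03709 < 0.6 is false → out
[7] lift (-16,8): star map gives -17.54066; window check -0.6 ≤ -17.54066 < 0.6 is false → out
[8] lift (-4,-13): star map gives -1.49643; window check -0.6 ≤ -1.49643 < 0.6 is false → out
[9] lift (1,-17): star map gives 4.27390; window check -0.6 ≤ 4.27390 < 0.6 is false → out

3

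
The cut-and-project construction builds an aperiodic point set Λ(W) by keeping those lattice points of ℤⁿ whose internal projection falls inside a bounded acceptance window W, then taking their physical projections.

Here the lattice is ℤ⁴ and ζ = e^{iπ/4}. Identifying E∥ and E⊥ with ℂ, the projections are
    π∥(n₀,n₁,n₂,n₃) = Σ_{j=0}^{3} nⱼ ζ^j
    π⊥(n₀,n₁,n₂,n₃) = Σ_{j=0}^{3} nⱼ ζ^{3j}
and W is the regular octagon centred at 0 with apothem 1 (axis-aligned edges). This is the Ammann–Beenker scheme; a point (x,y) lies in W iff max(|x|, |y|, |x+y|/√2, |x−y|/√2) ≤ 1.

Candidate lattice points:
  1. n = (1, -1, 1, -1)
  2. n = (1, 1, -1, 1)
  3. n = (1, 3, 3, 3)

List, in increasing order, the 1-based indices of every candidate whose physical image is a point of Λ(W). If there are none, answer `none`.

none

π⊥(n) = n₀ + n₁ζ³ + n₂ζ⁶ + n₃ζ⁹ where ζ = e^{iπ/4}.
candidate 1: n = (1, -1, 1, -1) → π⊥ ≈ (+1.0000, -2.4142); max(|x|,|y|,|x±y|/√2) = 2.4142 > 1 ⇒ ∉ W
candidate 2: n = (1, 1, -1, 1) → π⊥ ≈ (+1.0000, +2.4142); max(|x|,|y|,|x±y|/√2) = 2.4142 > 1 ⇒ ∉ W
candidate 3: n = (1, 3, 3, 3) → π⊥ ≈ (+1.0000, +1.2426); max(|x|,|y|,|x±y|/√2) = 1.5858 > 1 ⇒ ∉ W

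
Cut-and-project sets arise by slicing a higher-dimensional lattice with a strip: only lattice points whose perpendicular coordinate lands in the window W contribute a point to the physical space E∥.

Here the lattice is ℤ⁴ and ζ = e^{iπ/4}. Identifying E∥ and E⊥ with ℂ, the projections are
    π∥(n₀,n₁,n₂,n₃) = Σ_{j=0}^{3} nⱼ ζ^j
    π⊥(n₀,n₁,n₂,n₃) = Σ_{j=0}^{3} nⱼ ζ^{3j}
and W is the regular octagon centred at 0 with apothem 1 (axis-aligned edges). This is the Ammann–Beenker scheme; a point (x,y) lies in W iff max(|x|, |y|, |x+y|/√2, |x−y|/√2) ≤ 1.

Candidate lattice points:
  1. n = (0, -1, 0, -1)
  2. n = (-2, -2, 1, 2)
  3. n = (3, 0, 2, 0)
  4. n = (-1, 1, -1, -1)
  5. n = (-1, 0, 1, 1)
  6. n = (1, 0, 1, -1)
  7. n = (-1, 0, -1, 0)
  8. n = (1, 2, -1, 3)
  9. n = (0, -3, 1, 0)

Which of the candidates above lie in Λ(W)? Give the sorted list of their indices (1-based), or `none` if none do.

5

With ζ = e^{iπ/4} the internal vectors are ζ^0,ζ^3,ζ^6,ζ^9.
#1 (0, -1, 0, -1): internal (0.0000, -1.4142); octagon support 1.4142 vs apothem 1 → ∉ W
#2 (-2, -2, 1, 2): internal (0.8284, -1.0000); octagon support 1.2929 vs apothem 1 → ∉ W
#3 (3, 0, 2, 0): internal (3.0000, -2.0000); octagon support 3.5355 vs apothem 1 → ∉ W
#4 (-1, 1, -1, -1): internal (-2.4142, 1.0000); octagon support 2.4142 vs apothem 1 → ∉ W
#5 (-1, 0, 1, 1): internal (-0.2929, -0.2929); octagon support 0.4142 vs apothem 1 → ∈ W
#6 (1, 0, 1, -1): internal (0.2929, -1.7071); octagon support 1.7071 vs apothem 1 → ∉ W
#7 (-1, 0, -1, 0): internal (-1.0000, 1.0000); octagon support 1.4142 vs apothem 1 → ∉ W
#8 (1, 2, -1, 3): internal (1.7071, 4.5355); octagon support 4.5355 vs apothem 1 → ∉ W
#9 (0, -3, 1, 0): internal (2.1213, -3.1213); octagon support 3.7071 vs apothem 1 → ∉ W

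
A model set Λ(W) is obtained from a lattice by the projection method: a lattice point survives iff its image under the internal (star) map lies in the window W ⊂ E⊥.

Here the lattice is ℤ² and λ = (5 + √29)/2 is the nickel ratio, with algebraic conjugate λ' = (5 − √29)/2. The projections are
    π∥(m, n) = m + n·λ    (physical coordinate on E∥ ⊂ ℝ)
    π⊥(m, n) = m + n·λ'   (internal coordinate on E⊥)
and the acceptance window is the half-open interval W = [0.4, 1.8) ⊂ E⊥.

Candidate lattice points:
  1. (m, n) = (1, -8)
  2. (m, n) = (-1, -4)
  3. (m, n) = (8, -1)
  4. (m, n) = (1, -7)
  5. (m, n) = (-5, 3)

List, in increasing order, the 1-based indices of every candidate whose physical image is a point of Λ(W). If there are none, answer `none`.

Numerically λ ≈ 5.192582 and λ' = −1/λ ≈ -0.192582.
[1] lift (1,-8): star map gives 2.540659; window check 0.4 ≤ 2.540659 < 1.8 is false → out
[2] lift (-1,-4): star map gives -0.229670; window check 0.4 ≤ -0.229670 < 1.8 is false → out
[3] lift (8,-1): star map gives 8.192582; window check 0.4 ≤ 8.192582 < 1.8 is false → out
[4] lift (1,-7): star map gives 2.348077; window check 0.4 ≤ 2.348077 < 1.8 is false → out
[5] lift (-5,3): star map gives -5.577747; window check 0.4 ≤ -5.577747 < 1.8 is false → out

none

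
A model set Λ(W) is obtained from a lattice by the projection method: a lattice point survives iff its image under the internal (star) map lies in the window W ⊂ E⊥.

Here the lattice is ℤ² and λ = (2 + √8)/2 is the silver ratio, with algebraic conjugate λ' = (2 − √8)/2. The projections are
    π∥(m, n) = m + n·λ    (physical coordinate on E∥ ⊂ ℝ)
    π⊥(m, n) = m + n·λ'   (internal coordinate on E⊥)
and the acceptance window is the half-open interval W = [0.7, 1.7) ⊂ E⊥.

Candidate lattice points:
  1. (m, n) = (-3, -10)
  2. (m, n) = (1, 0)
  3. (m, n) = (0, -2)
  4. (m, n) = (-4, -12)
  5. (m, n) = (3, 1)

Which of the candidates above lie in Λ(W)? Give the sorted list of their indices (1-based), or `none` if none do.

1, 2, 3, 4

Numerically λ ≈ 2.414214 and λ' = −1/λ ≈ -0.414214.
[1] lift (-3,-10): star map gives 1.142136; window check 0.7 ≤ 1.142136 < 1.7 is true → IN Λ
[2] lift (1,0): star map gives 1.000000; window check 0.7 ≤ 1.000000 < 1.7 is true → IN Λ
[3] lift (0,-2): star map gives 0.828427; window check 0.7 ≤ 0.828427 < 1.7 is true → IN Λ
[4] lift (-4,-12): star map gives 0.970563; window check 0.7 ≤ 0.970563 < 1.7 is true → IN Λ
[5] lift (3,1): star map gives 2.585786; window check 0.7 ≤ 2.585786 < 1.7 is false → out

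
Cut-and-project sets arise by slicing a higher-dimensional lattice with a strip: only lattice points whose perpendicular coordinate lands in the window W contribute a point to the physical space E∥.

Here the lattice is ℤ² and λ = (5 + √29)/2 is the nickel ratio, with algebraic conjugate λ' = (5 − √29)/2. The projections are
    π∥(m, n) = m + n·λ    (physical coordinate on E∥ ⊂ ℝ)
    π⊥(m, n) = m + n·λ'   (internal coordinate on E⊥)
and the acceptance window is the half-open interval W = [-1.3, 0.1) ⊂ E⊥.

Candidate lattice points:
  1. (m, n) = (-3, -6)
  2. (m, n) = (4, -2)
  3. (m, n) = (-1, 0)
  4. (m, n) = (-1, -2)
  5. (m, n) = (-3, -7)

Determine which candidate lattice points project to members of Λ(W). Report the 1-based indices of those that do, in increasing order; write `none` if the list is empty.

λ' = (5−√29)/2 ≈ -0.19258.
#1 (-3,-6): internal coord -3 + (-6)·λ' = -1.84451; -1.84451 ∉ [-1.3, 0.1) → out
#2 (4,-2): internal coord 4 + (-2)·λ' = +4.38516; +4.38516 ∉ [-1.3, 0.1) → out
#3 (-1,0): internal coord -1 + (0)·λ' = -1.00000; -1.00000 ∈ [-1.3, 0.1) → IN Λ
#4 (-1,-2): internal coord -1 + (-2)·λ' = -0.61484; -0.61484 ∈ [-1.3, 0.1) → IN Λ
#5 (-3,-7): internal coord -3 + (-7)·λ' = -1.65192; -1.65192 ∉ [-1.3, 0.1) → out

3, 4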